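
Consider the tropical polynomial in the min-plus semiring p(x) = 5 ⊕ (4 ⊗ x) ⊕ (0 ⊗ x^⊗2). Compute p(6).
p(6) = 5

A tropical monomial a ⊗ x^⊗i evaluates to a + i · x. Evaluating each term at x = 6:
  Term 0 contributes 5 + 0 · 6 = 5
  Term 1 contributes 4 + 1 · 6 = 10
  Term 2 contributes 0 + 2 · 6 = 12
p(6) = ⊕ of these = min[5, 10, 12] = 5.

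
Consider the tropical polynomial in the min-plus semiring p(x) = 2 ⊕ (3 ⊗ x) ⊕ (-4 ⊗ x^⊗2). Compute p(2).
p(2) = 0

A tropical monomial a ⊗ x^⊗i evaluates to a + i · x. Evaluating each term at x = 2:
  Term 0 contributes 2 + 0 · 2 = 2
  Term 1 contributes 3 + 1 · 2 = 5
  Term 2 contributes -4 + 2 · 2 = 0
p(2) = ⊕ of these = min[2, 5, 0] = 0.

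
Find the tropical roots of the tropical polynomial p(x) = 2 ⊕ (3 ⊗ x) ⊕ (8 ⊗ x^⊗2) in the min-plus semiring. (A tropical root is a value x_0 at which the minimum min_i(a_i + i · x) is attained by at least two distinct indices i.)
Roots: {-5, -1}

Each tropical root is a break point of the lower envelope of the lines y = a_i + i · x (there are 3 lines, with slopes 0, 1, ..., 2). Only the lines that attain the minimum somewhere contribute to roots; other lines are dominated. Here the surviving (envelope) indices are i = 2, i = 1, i = 0.
Intersections between consecutive envelope lines give the roots: for adjacent envelope indices i < j the intersection is x = (a_i − a_j) / (j − i). Reading off the sorted break points: {-5, -1}.
Verification: at each break x_0, at least two indices attain the minimum of min_i(a_i + i · x_0).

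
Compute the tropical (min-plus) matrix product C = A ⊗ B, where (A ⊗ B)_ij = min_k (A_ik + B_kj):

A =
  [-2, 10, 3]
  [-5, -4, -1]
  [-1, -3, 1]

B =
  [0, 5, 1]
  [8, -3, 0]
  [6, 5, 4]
A ⊗ B =
  [-2, 3, -1]
  [-5, -7, -4]
  [-1, -6, -3]

Apply the min-plus product entry-by-entry:
  C[0][0] = min over k of (A[0][0] + B[0][0] = -2 + 0 = -2, A[0][1] + B[1][0] = 10 + 8 = 18, A[0][2] + B[2][0] = 3 + 6 = 9) = -2 (attained at k = 0)
  C[0][1] = min over k of (A[0][0] + B[0][1] = -2 + 5 = 3, A[0][1] + B[1][1] = 10 + -3 = 7, A[0][2] + B[2][1] = 3 + 5 = 8) = 3 (attained at k = 0)
  C[0][2] = min over k of (A[0][0] + B[0][2] = -2 + 1 = -1, A[0][1] + B[1][2] = 10 + 0 = 10, A[0][2] + B[2][2] = 3 + 4 = 7) = -1 (attained at k = 0)
  C[1][0] = min over k of (A[1][0] + B[0][0] = -5 + 0 = -5, A[1][1] + B[1][0] = -4 + 8 = 4, A[1][2] + B[2][0] = -1 + 6 = 5) = -5 (attained at k = 0)
  C[1][1] = min over k of (A[1][0] + B[0][1] = -5 + 5 = 0, A[1][1] + B[1][1] = -4 + -3 = -7, A[1][2] + B[2][1] = -1 + 5 = 4) = -7 (attained at k = 1)
  C[1][2] = min over k of (A[1][0] + B[0][2] = -5 + 1 = -4, A[1][1] + B[1][2] = -4 + 0 = -4, A[1][2] + B[2][2] = -1 + 4 = 3) = -4 (attained at k = 0)
  C[2][0] = min over k of (A[2][0] + B[0][0] = -1 + 0 = -1, A[2][1] + B[1][0] = -3 + 8 = 5, A[2][2] + B[2][0] = 1 + 6 = 7) = -1 (attained at k = 0)
  C[2][1] = min over k of (A[2][0] + B[0][1] = -1 + 5 = 4, A[2][1] + B[1][1] = -3 + -3 = -6, A[2][2] + B[2][1] = 1 + 5 = 6) = -6 (attained at k = 1)
  C[2][2] = min over k of (A[2][0] + B[0][2] = -1 + 1 = 0, A[2][1] + B[1][2] = -3 + 0 = -3, A[2][2] + B[2][2] = 1 + 4 = 5) = -3 (attained at k = 1)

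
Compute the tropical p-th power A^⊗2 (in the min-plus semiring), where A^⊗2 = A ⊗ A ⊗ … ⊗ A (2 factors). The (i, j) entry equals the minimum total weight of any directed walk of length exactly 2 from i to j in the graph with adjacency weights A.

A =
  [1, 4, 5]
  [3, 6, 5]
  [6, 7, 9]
A^⊗2 =
  [2, 5, 6]
  [4, 7, 8]
  [7, 10, 11]

Each entry (A^⊗2)_ij equals the minimum over all length-2 walks i = v_0 → v_1 → … → v_2 = j of Σ_t A[v_t][v_{t+1}]. For example, for (i, j) = (0, 2) we minimise over 3 possible intermediate vertex sequences; the minimum is 6, attained along the walk 0 → 0 → 2.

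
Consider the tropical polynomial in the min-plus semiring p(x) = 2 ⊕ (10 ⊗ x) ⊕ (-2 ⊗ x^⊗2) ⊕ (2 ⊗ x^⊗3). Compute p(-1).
p(-1) = -4

A tropical monomial a ⊗ x^⊗i evaluates to a + i · x. Evaluating each term at x = -1:
  Term 0 contributes 2 + 0 · -1 = 2
  Term 1 contributes 10 + 1 · -1 = 9
  Term 2 contributes -2 + 2 · -1 = -4
  Term 3 contributes 2 + 3 · -1 = -1
p(-1) = ⊕ of these = min[2, 9, -4, -1] = -4.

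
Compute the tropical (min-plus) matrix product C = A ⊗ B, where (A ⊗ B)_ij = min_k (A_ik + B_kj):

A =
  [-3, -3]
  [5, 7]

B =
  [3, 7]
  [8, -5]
A ⊗ B =
  [0, -8]
  [8, 2]

Apply the min-plus product entry-by-entry:
  C[0][0] = min over k of (A[0][0] + B[0][0] = -3 + 3 = 0, A[0][1] + B[1][0] = -3 + 8 = 5) = 0 (attained at k = 0)
  C[0][1] = min over k of (A[0][0] + B[0][1] = -3 + 7 = 4, A[0][1] + B[1][1] = -3 + -5 = -8) = -8 (attained at k = 1)
  C[1][0] = min over k of (A[1][0] + B[0][0] = 5 + 3 = 8, A[1][1] + B[1][0] = 7 + 8 = 15) = 8 (attained at k = 0)
  C[1][1] = min over k of (A[1][0] + B[0][1] = 5 + 7 = 12, A[1][1] + B[1][1] = 7 + -5 = 2) = 2 (attained at k = 1)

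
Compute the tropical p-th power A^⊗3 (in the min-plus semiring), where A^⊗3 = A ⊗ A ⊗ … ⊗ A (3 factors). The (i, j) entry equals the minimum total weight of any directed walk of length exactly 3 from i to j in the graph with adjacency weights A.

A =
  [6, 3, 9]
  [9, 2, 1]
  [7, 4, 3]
A^⊗3 =
  [11, 7, 6]
  [10, 6, 5]
  [12, 8, 7]

Each entry (A^⊗3)_ij equals the minimum over all length-3 walks i = v_0 → v_1 → … → v_3 = j of Σ_t A[v_t][v_{t+1}]. For example, for (i, j) = (0, 2) we minimise over 9 possible intermediate vertex sequences; the minimum is 6, attained along the walk 0 → 1 → 1 → 2.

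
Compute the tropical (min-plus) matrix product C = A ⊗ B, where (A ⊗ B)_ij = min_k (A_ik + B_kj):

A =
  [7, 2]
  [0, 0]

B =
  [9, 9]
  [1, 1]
A ⊗ B =
  [3, 3]
  [1, 1]

Apply the min-plus product entry-by-entry:
  C[0][0] = min over k of (A[0][0] + B[0][0] = 7 + 9 = 16, A[0][1] + B[1][0] = 2 + 1 = 3) = 3 (attained at k = 1)
  C[0][1] = min over k of (A[0][0] + B[0][1] = 7 + 9 = 16, A[0][1] + B[1][1] = 2 + 1 = 3) = 3 (attained at k = 1)
  C[1][0] = min over k of (A[1][0] + B[0][0] = 0 + 9 = 9, A[1][1] + B[1][0] = 0 + 1 = 1) = 1 (attained at k = 1)
  C[1][1] = min over k of (A[1][0] + B[0][1] = 0 + 9 = 9, A[1][1] + B[1][1] = 0 + 1 = 1) = 1 (attained at k = 1)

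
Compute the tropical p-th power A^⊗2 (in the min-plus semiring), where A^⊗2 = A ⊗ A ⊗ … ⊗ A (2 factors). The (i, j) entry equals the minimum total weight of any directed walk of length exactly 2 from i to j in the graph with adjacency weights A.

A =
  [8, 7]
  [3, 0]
A^⊗2 =
  [10, 7]
  [3, 0]

Each entry (A^⊗2)_ij equals the minimum over all length-2 walks i = v_0 → v_1 → … → v_2 = j of Σ_t A[v_t][v_{t+1}]. For example, for (i, j) = (0, 1) we minimise over 2 possible intermediate vertex sequences; the minimum is 7, attained along the walk 0 → 1 → 1.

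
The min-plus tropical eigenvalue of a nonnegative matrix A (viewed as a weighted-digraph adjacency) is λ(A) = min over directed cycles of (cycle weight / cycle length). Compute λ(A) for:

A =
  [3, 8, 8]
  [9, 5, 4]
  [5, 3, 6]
λ(A) = 3

Enumerate directed cycles and compute their means (weight / length). Sample:
  cycle 0 → 0: weight = 3, length = 1, mean = 3/1 ≈ 3.000
  cycle 1 → 1: weight = 5, length = 1, mean = 5/1 ≈ 5.000
  cycle 2 → 2: weight = 6, length = 1, mean = 6/1 ≈ 6.000
  cycle 0 → 1 → 0: weight = 17, length = 2, mean = 17/2 ≈ 8.500
  cycle 0 → 2 → 0: weight = 13, length = 2, mean = 13/2 ≈ 6.500
  cycle 1 → 0 → 1: weight = 17, length = 2, mean = 17/2 ≈ 8.500
Minimum mean = 3.000, attained e.g. along the cycle 0 → 0 with weight 3 and length 1. So λ(A) = 3/1 = 3.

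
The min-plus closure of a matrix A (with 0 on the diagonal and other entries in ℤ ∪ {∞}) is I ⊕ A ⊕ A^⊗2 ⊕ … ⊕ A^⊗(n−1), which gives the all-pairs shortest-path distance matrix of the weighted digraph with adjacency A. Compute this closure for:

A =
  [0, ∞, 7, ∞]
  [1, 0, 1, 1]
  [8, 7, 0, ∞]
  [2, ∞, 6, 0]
Closure =
  [0, 14, 7, 15]
  [1, 0, 1, 1]
  [8, 7, 0, 8]
  [2, 13, 6, 0]

This is the Floyd-Warshall all-pairs shortest-path computation. For each intermediate vertex k = 0, 1, …, 3, update dist[i][j] ← min(dist[i][j], dist[i][k] + dist[k][j]). The final matrix gives, for each (i, j), the minimum total weight of any directed path from i to j (possibly empty when i = j).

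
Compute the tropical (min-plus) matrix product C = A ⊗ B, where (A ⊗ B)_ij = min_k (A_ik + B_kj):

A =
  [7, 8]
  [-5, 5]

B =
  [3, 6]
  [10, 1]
A ⊗ B =
  [10, 9]
  [-2, 1]

Apply the min-plus product entry-by-entry:
  C[0][0] = min over k of (A[0][0] + B[0][0] = 7 + 3 = 10, A[0][1] + B[1][0] = 8 + 10 = 18) = 10 (attained at k = 0)
  C[0][1] = min over k of (A[0][0] + B[0][1] = 7 + 6 = 13, A[0][1] + B[1][1] = 8 + 1 = 9) = 9 (attained at k = 1)
  C[1][0] = min over k of (A[1][0] + B[0][0] = -5 + 3 = -2, A[1][1] + B[1][0] = 5 + 10 = 15) = -2 (attained at k = 0)
  C[1][1] = min over k of (A[1][0] + B[0][1] = -5 + 6 = 1, A[1][1] + B[1][1] = 5 + 1 = 6) = 1 (attained at k = 0)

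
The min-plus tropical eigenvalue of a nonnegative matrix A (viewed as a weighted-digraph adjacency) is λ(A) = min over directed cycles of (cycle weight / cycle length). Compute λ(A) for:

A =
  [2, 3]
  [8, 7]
λ(A) = 2

Enumerate directed cycles and compute their means (weight / length). Sample:
  cycle 0 → 0: weight = 2, length = 1, mean = 2/1 ≈ 2.000
  cycle 1 → 1: weight = 7, length = 1, mean = 7/1 ≈ 7.000
  cycle 0 → 1 → 0: weight = 11, length = 2, mean = 11/2 ≈ 5.500
  cycle 1 → 0 → 1: weight = 11, length = 2, mean = 11/2 ≈ 5.500
Minimum mean = 2.000, attained e.g. along the cycle 0 → 0 with weight 2 and length 1. So λ(A) = 2/1 = 2.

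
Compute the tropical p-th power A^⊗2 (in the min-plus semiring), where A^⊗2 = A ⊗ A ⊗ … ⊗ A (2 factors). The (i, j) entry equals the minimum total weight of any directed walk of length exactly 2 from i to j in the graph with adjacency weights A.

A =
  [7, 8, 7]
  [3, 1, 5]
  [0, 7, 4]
A^⊗2 =
  [7, 9, 11]
  [4, 2, 6]
  [4, 8, 7]

Each entry (A^⊗2)_ij equals the minimum over all length-2 walks i = v_0 → v_1 → … → v_2 = j of Σ_t A[v_t][v_{t+1}]. For example, for (i, j) = (0, 2) we minimise over 3 possible intermediate vertex sequences; the minimum is 11, attained along the walk 0 → 2 → 2.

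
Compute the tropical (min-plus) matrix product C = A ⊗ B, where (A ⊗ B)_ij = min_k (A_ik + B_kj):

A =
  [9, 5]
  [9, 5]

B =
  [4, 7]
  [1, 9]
A ⊗ B =
  [6, 14]
  [6, 14]

Apply the min-plus product entry-by-entry:
  C[0][0] = min over k of (A[0][0] + B[0][0] = 9 + 4 = 13, A[0][1] + B[1][0] = 5 + 1 = 6) = 6 (attained at k = 1)
  C[0][1] = min over k of (A[0][0] + B[0][1] = 9 + 7 = 16, A[0][1] + B[1][1] = 5 + 9 = 14) = 14 (attained at k = 1)
  C[1][0] = min over k of (A[1][0] + B[0][0] = 9 + 4 = 13, A[1][1] + B[1][0] = 5 + 1 = 6) = 6 (attained at k = 1)
  C[1][1] = min over k of (A[1][0] + B[0][1] = 9 + 7 = 16, A[1][1] + B[1][1] = 5 + 9 = 14) = 14 (attained at k = 1)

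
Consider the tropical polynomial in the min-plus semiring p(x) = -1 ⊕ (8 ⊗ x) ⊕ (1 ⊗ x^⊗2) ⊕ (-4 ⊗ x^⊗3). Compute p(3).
p(3) = -1

A tropical monomial a ⊗ x^⊗i evaluates to a + i · x. Evaluating each term at x = 3:
  Term 0 contributes -1 + 0 · 3 = -1
  Term 1 contributes 8 + 1 · 3 = 11
  Term 2 contributes 1 + 2 · 3 = 7
  Term 3 contributes -4 + 3 · 3 = 5
p(3) = ⊕ of these = min[-1, 11, 7, 5] = -1.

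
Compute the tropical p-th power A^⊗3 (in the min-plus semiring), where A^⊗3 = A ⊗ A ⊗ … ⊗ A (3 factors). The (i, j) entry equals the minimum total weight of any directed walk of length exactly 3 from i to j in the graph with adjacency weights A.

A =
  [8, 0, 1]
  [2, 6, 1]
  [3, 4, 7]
A^⊗3 =
  [4, 2, 3]
  [4, 4, 3]
  [5, 6, 4]

Each entry (A^⊗3)_ij equals the minimum over all length-3 walks i = v_0 → v_1 → … → v_3 = j of Σ_t A[v_t][v_{t+1}]. For example, for (i, j) = (0, 2) we minimise over 9 possible intermediate vertex sequences; the minimum is 3, attained along the walk 0 → 1 → 0 → 2.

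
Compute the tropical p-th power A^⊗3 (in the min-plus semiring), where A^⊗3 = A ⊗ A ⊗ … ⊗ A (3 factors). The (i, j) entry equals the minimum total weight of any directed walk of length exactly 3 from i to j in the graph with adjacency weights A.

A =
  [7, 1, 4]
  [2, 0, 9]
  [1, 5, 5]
A^⊗3 =
  [3, 1, 7]
  [2, 0, 6]
  [4, 2, 10]

Each entry (A^⊗3)_ij equals the minimum over all length-3 walks i = v_0 → v_1 → … → v_3 = j of Σ_t A[v_t][v_{t+1}]. For example, for (i, j) = (0, 2) we minimise over 9 possible intermediate vertex sequences; the minimum is 7, attained along the walk 0 → 1 → 0 → 2.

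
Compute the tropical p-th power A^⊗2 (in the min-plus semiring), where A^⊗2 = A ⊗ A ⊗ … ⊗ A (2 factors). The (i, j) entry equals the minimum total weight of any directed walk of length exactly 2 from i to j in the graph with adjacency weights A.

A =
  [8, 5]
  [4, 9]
A^⊗2 =
  [9, 13]
  [12, 9]

Each entry (A^⊗2)_ij equals the minimum over all length-2 walks i = v_0 → v_1 → … → v_2 = j of Σ_t A[v_t][v_{t+1}]. For example, for (i, j) = (0, 1) we minimise over 2 possible intermediate vertex sequences; the minimum is 13, attained along the walk 0 → 0 → 1.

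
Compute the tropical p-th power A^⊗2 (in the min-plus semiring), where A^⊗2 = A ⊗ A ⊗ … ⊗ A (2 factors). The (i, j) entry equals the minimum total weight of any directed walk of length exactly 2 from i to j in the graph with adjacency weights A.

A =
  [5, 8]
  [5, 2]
A^⊗2 =
  [10, 10]
  [7, 4]

Each entry (A^⊗2)_ij equals the minimum over all length-2 walks i = v_0 → v_1 → … → v_2 = j of Σ_t A[v_t][v_{t+1}]. For example, for (i, j) = (0, 1) we minimise over 2 possible intermediate vertex sequences; the minimum is 10, attained along the walk 0 → 1 → 1.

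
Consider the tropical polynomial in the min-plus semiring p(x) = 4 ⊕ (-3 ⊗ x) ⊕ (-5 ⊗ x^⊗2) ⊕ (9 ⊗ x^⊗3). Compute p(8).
p(8) = 4

A tropical monomial a ⊗ x^⊗i evaluates to a + i · x. Evaluating each term at x = 8:
  Term 0 contributes 4 + 0 · 8 = 4
  Term 1 contributes -3 + 1 · 8 = 5
  Term 2 contributes -5 + 2 · 8 = 11
  Term 3 contributes 9 + 3 · 8 = 33
p(8) = ⊕ of these = min[4, 5, 11, 33] = 4.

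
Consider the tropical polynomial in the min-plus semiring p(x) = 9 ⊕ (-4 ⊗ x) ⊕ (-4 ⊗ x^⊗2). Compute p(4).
p(4) = 0

A tropical monomial a ⊗ x^⊗i evaluates to a + i · x. Evaluating each term at x = 4:
  Term 0 contributes 9 + 0 · 4 = 9
  Term 1 contributes -4 + 1 · 4 = 0
  Term 2 contributes -4 + 2 · 4 = 4
p(4) = ⊕ of these = min[9, 0, 4] = 0.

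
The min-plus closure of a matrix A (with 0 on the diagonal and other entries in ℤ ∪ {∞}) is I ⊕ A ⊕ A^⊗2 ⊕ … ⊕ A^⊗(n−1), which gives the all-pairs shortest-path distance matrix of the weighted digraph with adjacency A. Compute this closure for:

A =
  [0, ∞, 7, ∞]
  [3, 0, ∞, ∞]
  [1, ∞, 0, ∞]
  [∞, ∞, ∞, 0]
Closure =
  [0, ∞, 7, ∞]
  [3, 0, 10, ∞]
  [1, ∞, 0, ∞]
  [∞, ∞, ∞, 0]

This is the Floyd-Warshall all-pairs shortest-path computation. For each intermediate vertex k = 0, 1, …, 3, update dist[i][j] ← min(dist[i][j], dist[i][k] + dist[k][j]). The final matrix gives, for each (i, j), the minimum total weight of any directed path from i to j (possibly empty when i = j).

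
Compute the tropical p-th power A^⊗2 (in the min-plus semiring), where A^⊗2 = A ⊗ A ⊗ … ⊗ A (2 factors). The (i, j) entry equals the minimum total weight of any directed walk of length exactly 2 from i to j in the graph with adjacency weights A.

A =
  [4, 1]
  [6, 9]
A^⊗2 =
  [7, 5]
  [10, 7]

Each entry (A^⊗2)_ij equals the minimum over all length-2 walks i = v_0 → v_1 → … → v_2 = j of Σ_t A[v_t][v_{t+1}]. For example, for (i, j) = (0, 1) we minimise over 2 possible intermediate vertex sequences; the minimum is 5, attained along the walk 0 → 0 → 1.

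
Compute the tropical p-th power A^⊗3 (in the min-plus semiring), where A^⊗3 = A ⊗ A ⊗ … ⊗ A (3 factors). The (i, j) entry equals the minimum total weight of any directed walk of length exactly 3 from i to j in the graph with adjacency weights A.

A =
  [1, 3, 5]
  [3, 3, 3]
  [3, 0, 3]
A^⊗3 =
  [3, 5, 7]
  [5, 6, 6]
  [4, 3, 6]

Each entry (A^⊗3)_ij equals the minimum over all length-3 walks i = v_0 → v_1 → … → v_3 = j of Σ_t A[v_t][v_{t+1}]. For example, for (i, j) = (0, 2) we minimise over 9 possible intermediate vertex sequences; the minimum is 7, attained along the walk 0 → 0 → 0 → 2.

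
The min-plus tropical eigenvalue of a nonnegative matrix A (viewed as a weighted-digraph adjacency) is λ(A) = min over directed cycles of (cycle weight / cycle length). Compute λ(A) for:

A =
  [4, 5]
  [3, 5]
λ(A) = 4

Enumerate directed cycles and compute their means (weight / length). Sample:
  cycle 0 → 0: weight = 4, length = 1, mean = 4/1 ≈ 4.000
  cycle 1 → 1: weight = 5, length = 1, mean = 5/1 ≈ 5.000
  cycle 0 → 1 → 0: weight = 8, length = 2, mean = 8/2 ≈ 4.000
  cycle 1 → 0 → 1: weight = 8, length = 2, mean = 8/2 ≈ 4.000
Minimum mean = 4.000, attained e.g. along the cycle 0 → 0 with weight 4 and length 1. So λ(A) = 4/1 = 4.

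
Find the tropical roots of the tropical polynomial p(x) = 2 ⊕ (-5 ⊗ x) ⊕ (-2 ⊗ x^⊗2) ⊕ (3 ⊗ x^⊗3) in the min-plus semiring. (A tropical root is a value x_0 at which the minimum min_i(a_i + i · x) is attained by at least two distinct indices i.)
Roots: {-5, -3, 7}

Each tropical root is a break point of the lower envelope of the lines y = a_i + i · x (there are 4 lines, with slopes 0, 1, ..., 3). Only the lines that attain the minimum somewhere contribute to roots; other lines are dominated. Here the surviving (envelope) indices are i = 3, i = 2, i = 1, i = 0.
Intersections between consecutive envelope lines give the roots: for adjacent envelope indices i < j the intersection is x = (a_i − a_j) / (j − i). Reading off the sorted break points: {-5, -3, 7}.
Verification: at each break x_0, at least two indices attain the minimum of min_i(a_i + i · x_0).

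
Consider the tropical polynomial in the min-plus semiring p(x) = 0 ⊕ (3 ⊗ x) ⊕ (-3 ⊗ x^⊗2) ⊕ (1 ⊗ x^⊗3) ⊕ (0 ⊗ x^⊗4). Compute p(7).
p(7) = 0

A tropical monomial a ⊗ x^⊗i evaluates to a + i · x. Evaluating each term at x = 7:
  Term 0 contributes 0 + 0 · 7 = 0
  Term 1 contributes 3 + 1 · 7 = 10
  Term 2 contributes -3 + 2 · 7 = 11
  Term 3 contributes 1 + 3 · 7 = 22
  Term 4 contributes 0 + 4 · 7 = 28
p(7) = ⊕ of these = min[0, 10, 11, 22, 28] = 0.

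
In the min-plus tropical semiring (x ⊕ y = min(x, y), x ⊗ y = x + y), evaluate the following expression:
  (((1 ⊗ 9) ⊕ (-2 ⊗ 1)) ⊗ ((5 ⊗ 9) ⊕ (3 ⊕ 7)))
(((1 ⊗ 9) ⊕ (-2 ⊗ 1)) ⊗ ((5 ⊗ 9) ⊕ (3 ⊕ 7))) = 2

Expand innermost to outermost. Recall ⊕ takes the minimum of its arguments and ⊗ takes their sum. Working out the expression (((1 ⊗ 9) ⊕ (-2 ⊗ 1)) ⊗ ((5 ⊗ 9) ⊕ (3 ⊕ 7))) gives 2.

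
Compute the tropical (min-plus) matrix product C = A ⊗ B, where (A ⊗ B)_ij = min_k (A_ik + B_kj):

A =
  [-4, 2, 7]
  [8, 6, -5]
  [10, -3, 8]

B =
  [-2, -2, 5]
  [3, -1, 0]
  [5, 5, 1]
A ⊗ B =
  [-6, -6, 1]
  [0, 0, -4]
  [0, -4, -3]

Apply the min-plus product entry-by-entry:
  C[0][0] = min over k of (A[0][0] + B[0][0] = -4 + -2 = -6, A[0][1] + B[1][0] = 2 + 3 = 5, A[0][2] + B[2][0] = 7 + 5 = 12) = -6 (attained at k = 0)
  C[0][1] = min over k of (A[0][0] + B[0][1] = -4 + -2 = -6, A[0][1] + B[1][1] = 2 + -1 = 1, A[0][2] + B[2][1] = 7 + 5 = 12) = -6 (attained at k = 0)
  C[0][2] = min over k of (A[0][0] + B[0][2] = -4 + 5 = 1, A[0][1] + B[1][2] = 2 + 0 = 2, A[0][2] + B[2][2] = 7 + 1 = 8) = 1 (attained at k = 0)
  C[1][0] = min over k of (A[1][0] + B[0][0] = 8 + -2 = 6, A[1][1] + B[1][0] = 6 + 3 = 9, A[1][2] + B[2][0] = -5 + 5 = 0) = 0 (attained at k = 2)
  C[1][1] = min over k of (A[1][0] + B[0][1] = 8 + -2 = 6, A[1][1] + B[1][1] = 6 + -1 = 5, A[1][2] + B[2][1] = -5 + 5 = 0) = 0 (attained at k = 2)
  C[1][2] = min over k of (A[1][0] + B[0][2] = 8 + 5 = 13, A[1][1] + B[1][2] = 6 + 0 = 6, A[1][2] + B[2][2] = -5 + 1 = -4) = -4 (attained at k = 2)
  C[2][0] = min over k of (A[2][0] + B[0][0] = 10 + -2 = 8, A[2][1] + B[1][0] = -3 + 3 = 0, A[2][2] + B[2][0] = 8 + 5 = 13) = 0 (attained at k = 1)
  C[2][1] = min over k of (A[2][0] + B[0][1] = 10 + -2 = 8, A[2][1] + B[1][1] = -3 + -1 = -4, A[2][2] + B[2][1] = 8 + 5 = 13) = -4 (attained at k = 1)
  C[2][2] = min over k of (A[2][0] + B[0][2] = 10 + 5 = 15, A[2][1] + B[1][2] = -3 + 0 = -3, A[2][2] + B[2][2] = 8 + 1 = 9) = -3 (attained at k = 1)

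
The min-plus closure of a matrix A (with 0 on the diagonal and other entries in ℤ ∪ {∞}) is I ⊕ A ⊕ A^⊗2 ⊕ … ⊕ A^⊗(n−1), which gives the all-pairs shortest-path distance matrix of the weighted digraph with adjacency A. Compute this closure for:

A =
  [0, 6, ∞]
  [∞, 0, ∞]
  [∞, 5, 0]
Closure =
  [0, 6, ∞]
  [∞, 0, ∞]
  [∞, 5, 0]

This is the Floyd-Warshall all-pairs shortest-path computation. For each intermediate vertex k = 0, 1, …, 2, update dist[i][j] ← min(dist[i][j], dist[i][k] + dist[k][j]). The final matrix gives, for each (i, j), the minimum total weight of any directed path from i to j (possibly empty when i = j).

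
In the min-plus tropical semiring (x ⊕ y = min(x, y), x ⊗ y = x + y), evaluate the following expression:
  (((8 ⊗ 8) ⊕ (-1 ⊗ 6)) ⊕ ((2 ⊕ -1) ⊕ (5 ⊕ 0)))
(((8 ⊗ 8) ⊕ (-1 ⊗ 6)) ⊕ ((2 ⊕ -1) ⊕ (5 ⊕ 0))) = -1

Expand innermost to outermost. Recall ⊕ takes the minimum of its arguments and ⊗ takes their sum. Working out the expression (((8 ⊗ 8) ⊕ (-1 ⊗ 6)) ⊕ ((2 ⊕ -1) ⊕ (5 ⊕ 0))) gives -1.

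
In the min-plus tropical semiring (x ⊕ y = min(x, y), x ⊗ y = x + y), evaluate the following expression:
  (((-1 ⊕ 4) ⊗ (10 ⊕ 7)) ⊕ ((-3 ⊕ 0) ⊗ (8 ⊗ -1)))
(((-1 ⊕ 4) ⊗ (10 ⊕ 7)) ⊕ ((-3 ⊕ 0) ⊗ (8 ⊗ -1))) = 4

Expand innermost to outermost. Recall ⊕ takes the minimum of its arguments and ⊗ takes their sum. Working out the expression (((-1 ⊕ 4) ⊗ (10 ⊕ 7)) ⊕ ((-3 ⊕ 0) ⊗ (8 ⊗ -1))) gives 4.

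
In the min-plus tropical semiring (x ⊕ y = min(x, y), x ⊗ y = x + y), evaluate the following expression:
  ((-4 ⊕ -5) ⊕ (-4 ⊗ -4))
((-4 ⊕ -5) ⊕ (-4 ⊗ -4)) = -8

Expand innermost to outermost. Recall ⊕ takes the minimum of its arguments and ⊗ takes their sum. Working out the expression ((-4 ⊕ -5) ⊕ (-4 ⊗ -4)) gives -8.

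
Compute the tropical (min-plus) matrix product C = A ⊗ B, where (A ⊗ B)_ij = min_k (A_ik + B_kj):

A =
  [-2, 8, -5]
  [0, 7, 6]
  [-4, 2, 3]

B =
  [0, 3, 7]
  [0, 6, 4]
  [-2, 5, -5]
A ⊗ B =
  [-7, 0, -10]
  [0, 3, 1]
  [-4, -1, -2]

Apply the min-plus product entry-by-entry:
  C[0][0] = min over k of (A[0][0] + B[0][0] = -2 + 0 = -2, A[0][1] + B[1][0] = 8 + 0 = 8, A[0][2] + B[2][0] = -5 + -2 = -7) = -7 (attained at k = 2)
  C[0][1] = min over k of (A[0][0] + B[0][1] = -2 + 3 = 1, A[0][1] + B[1][1] = 8 + 6 = 14, A[0][2] + B[2][1] = -5 + 5 = 0) = 0 (attained at k = 2)
  C[0][2] = min over k of (A[0][0] + B[0][2] = -2 + 7 = 5, A[0][1] + B[1][2] = 8 + 4 = 12, A[0][2] + B[2][2] = -5 + -5 = -10) = -10 (attained at k = 2)
  C[1][0] = min over k of (A[1][0] + B[0][0] = 0 + 0 = 0, A[1][1] + B[1][0] = 7 + 0 = 7, A[1][2] + B[2][0] = 6 + -2 = 4) = 0 (attained at k = 0)
  C[1][1] = min over k of (A[1][0] + B[0][1] = 0 + 3 = 3, A[1][1] + B[1][1] = 7 + 6 = 13, A[1][2] + B[2][1] = 6 + 5 = 11) = 3 (attained at k = 0)
  C[1][2] = min over k of (A[1][0] + B[0][2] = 0 + 7 = 7, A[1][1] + B[1][2] = 7 + 4 = 11, A[1][2] + B[2][2] = 6 + -5 = 1) = 1 (attained at k = 2)
  C[2][0] = min over k of (A[2][0] + B[0][0] = -4 + 0 = -4, A[2][1] + B[1][0] = 2 + 0 = 2, A[2][2] + B[2][0] = 3 + -2 = 1) = -4 (attained at k = 0)
  C[2][1] = min over k of (A[2][0] + B[0][1] = -4 + 3 = -1, A[2][1] + B[1][1] = 2 + 6 = 8, A[2][2] + B[2][1] = 3 + 5 = 8) = -1 (attained at k = 0)
  C[2][2] = min over k of (A[2][0] + B[0][2] = -4 + 7 = 3, A[2][1] + B[1][2] = 2 + 4 = 6, A[2][2] + B[2][2] = 3 + -5 = -2) = -2 (attained at k = 2)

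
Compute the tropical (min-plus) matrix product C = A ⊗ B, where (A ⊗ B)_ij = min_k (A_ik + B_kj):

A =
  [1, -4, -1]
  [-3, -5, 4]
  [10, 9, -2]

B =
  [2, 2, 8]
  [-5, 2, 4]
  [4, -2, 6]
A ⊗ B =
  [-9, -3, 0]
  [-10, -3, -1]
  [2, -4, 4]

Apply the min-plus product entry-by-entry:
  C[0][0] = min over k of (A[0][0] + B[0][0] = 1 + 2 = 3, A[0][1] + B[1][0] = -4 + -5 = -9, A[0][2] + B[2][0] = -1 + 4 = 3) = -9 (attained at k = 1)
  C[0][1] = min over k of (A[0][0] + B[0][1] = 1 + 2 = 3, A[0][1] + B[1][1] = -4 + 2 = -2, A[0][2] + B[2][1] = -1 + -2 = -3) = -3 (attained at k = 2)
  C[0][2] = min over k of (A[0][0] + B[0][2] = 1 + 8 = 9, A[0][1] + B[1][2] = -4 + 4 = 0, A[0][2] + B[2][2] = -1 + 6 = 5) = 0 (attained at k = 1)
  C[1][0] = min over k of (A[1][0] + B[0][0] = -3 + 2 = -1, A[1][1] + B[1][0] = -5 + -5 = -10, A[1][2] + B[2][0] = 4 + 4 = 8) = -10 (attained at k = 1)
  C[1][1] = min over k of (A[1][0] + B[0][1] = -3 + 2 = -1, A[1][1] + B[1][1] = -5 + 2 = -3, A[1][2] + B[2][1] = 4 + -2 = 2) = -3 (attained at k = 1)
  C[1][2] = min over k of (A[1][0] + B[0][2] = -3 + 8 = 5, A[1][1] + B[1][2] = -5 + 4 = -1, A[1][2] + B[2][2] = 4 + 6 = 10) = -1 (attained at k = 1)
  C[2][0] = min over k of (A[2][0] + B[0][0] = 10 + 2 = 12, A[2][1] + B[1][0] = 9 + -5 = 4, A[2][2] + B[2][0] = -2 + 4 = 2) = 2 (attained at k = 2)
  C[2][1] = min over k of (A[2][0] + B[0][1] = 10 + 2 = 12, A[2][1] + B[1][1] = 9 + 2 = 11, A[2][2] + B[2][1] = -2 + -2 = -4) = -4 (attained at k = 2)
  C[2][2] = min over k of (A[2][0] + B[0][2] = 10 + 8 = 18, A[2][1] + B[1][2] = 9 + 4 = 13, A[2][2] + B[2][2] = -2 + 6 = 4) = 4 (attained at k = 2)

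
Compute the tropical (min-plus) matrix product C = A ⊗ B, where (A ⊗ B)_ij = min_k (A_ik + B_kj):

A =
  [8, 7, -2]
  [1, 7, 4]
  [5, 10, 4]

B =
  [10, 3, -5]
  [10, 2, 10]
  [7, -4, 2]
A ⊗ B =
  [5, -6, 0]
  [11, 0, -4]
  [11, 0, 0]

Apply the min-plus product entry-by-entry:
  C[0][0] = min over k of (A[0][0] + B[0][0] = 8 + 10 = 18, A[0][1] + B[1][0] = 7 + 10 = 17, A[0][2] + B[2][0] = -2 + 7 = 5) = 5 (attained at k = 2)
  C[0][1] = min over k of (A[0][0] + B[0][1] = 8 + 3 = 11, A[0][1] + B[1][1] = 7 + 2 = 9, A[0][2] + B[2][1] = -2 + -4 = -6) = -6 (attained at k = 2)
  C[0][2] = min over k of (A[0][0] + B[0][2] = 8 + -5 = 3, A[0][1] + B[1][2] = 7 + 10 = 17, A[0][2] + B[2][2] = -2 + 2 = 0) = 0 (attained at k = 2)
  C[1][0] = min over k of (A[1][0] + B[0][0] = 1 + 10 = 11, A[1][1] + B[1][0] = 7 + 10 = 17, A[1][2] + B[2][0] = 4 + 7 = 11) = 11 (attained at k = 0)
  C[1][1] = min over k of (A[1][0] + B[0][1] = 1 + 3 = 4, A[1][1] + B[1][1] = 7 + 2 = 9, A[1][2] + B[2][1] = 4 + -4 = 0) = 0 (attained at k = 2)
  C[1][2] = min over k of (A[1][0] + B[0][2] = 1 + -5 = -4, A[1][1] + B[1][2] = 7 + 10 = 17, A[1][2] + B[2][2] = 4 + 2 = 6) = -4 (attained at k = 0)
  C[2][0] = min over k of (A[2][0] + B[0][0] = 5 + 10 = 15, A[2][1] + B[1][0] = 10 + 10 = 20, A[2][2] + B[2][0] = 4 + 7 = 11) = 11 (attained at k = 2)
  C[2][1] = min over k of (A[2][0] + B[0][1] = 5 + 3 = 8, A[2][1] + B[1][1] = 10 + 2 = 12, A[2][2] + B[2][1] = 4 + -4 = 0) = 0 (attained at k = 2)
  C[2][2] = min over k of (A[2][0] + B[0][2] = 5 + -5 = 0, A[2][1] + B[1][2] = 10 + 10 = 20, A[2][2] + B[2][2] = 4 + 2 = 6) = 0 (attained at k = 0)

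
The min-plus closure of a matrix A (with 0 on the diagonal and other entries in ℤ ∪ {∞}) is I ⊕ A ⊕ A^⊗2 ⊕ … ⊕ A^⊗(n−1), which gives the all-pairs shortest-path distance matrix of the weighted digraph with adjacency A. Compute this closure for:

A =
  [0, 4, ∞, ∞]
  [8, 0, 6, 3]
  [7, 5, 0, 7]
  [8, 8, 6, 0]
Closure =
  [0, 4, 10, 7]
  [8, 0, 6, 3]
  [7, 5, 0, 7]
  [8, 8, 6, 0]

This is the Floyd-Warshall all-pairs shortest-path computation. For each intermediate vertex k = 0, 1, …, 3, update dist[i][j] ← min(dist[i][j], dist[i][k] + dist[k][j]). The final matrix gives, for each (i, j), the minimum total weight of any directed path from i to j (possibly empty when i = j).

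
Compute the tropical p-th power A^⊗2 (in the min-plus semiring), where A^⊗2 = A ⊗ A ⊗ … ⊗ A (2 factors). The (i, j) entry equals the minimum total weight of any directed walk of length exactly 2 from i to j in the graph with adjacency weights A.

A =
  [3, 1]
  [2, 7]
A^⊗2 =
  [3, 4]
  [5, 3]

Each entry (A^⊗2)_ij equals the minimum over all length-2 walks i = v_0 → v_1 → … → v_2 = j of Σ_t A[v_t][v_{t+1}]. For example, for (i, j) = (0, 1) we minimise over 2 possible intermediate vertex sequences; the minimum is 4, attained along the walk 0 → 0 → 1.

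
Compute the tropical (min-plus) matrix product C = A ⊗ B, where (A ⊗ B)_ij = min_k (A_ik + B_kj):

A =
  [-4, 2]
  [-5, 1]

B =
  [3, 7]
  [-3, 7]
A ⊗ B =
  [-1, 3]
  [-2, 2]

Apply the min-plus product entry-by-entry:
  C[0][0] = min over k of (A[0][0] + B[0][0] = -4 + 3 = -1, A[0][1] + B[1][0] = 2 + -3 = -1) = -1 (attained at k = 0)
  C[0][1] = min over k of (A[0][0] + B[0][1] = -4 + 7 = 3, A[0][1] + B[1][1] = 2 + 7 = 9) = 3 (attained at k = 0)
  C[1][0] = min over k of (A[1][0] + B[0][0] = -5 + 3 = -2, A[1][1] + B[1][0] = 1 + -3 = -2) = -2 (attained at k = 0)
  C[1][1] = min over k of (A[1][0] + B[0][1] = -5 + 7 = 2, A[1][1] + B[1][1] = 1 + 7 = 8) = 2 (attained at k = 0)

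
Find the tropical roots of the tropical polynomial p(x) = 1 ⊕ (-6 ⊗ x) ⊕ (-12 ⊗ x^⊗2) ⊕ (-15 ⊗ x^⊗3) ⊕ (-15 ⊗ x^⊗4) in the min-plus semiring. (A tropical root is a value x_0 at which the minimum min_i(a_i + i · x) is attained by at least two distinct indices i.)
Roots: {0, 3, 6, 7}

Each tropical root is a break point of the lower envelope of the lines y = a_i + i · x (there are 5 lines, with slopes 0, 1, ..., 4). Only the lines that attain the minimum somewhere contribute to roots; other lines are dominated. Here the surviving (envelope) indices are i = 4, i = 3, i = 2, i = 1, i = 0.
Intersections between consecutive envelope lines give the roots: for adjacent envelope indices i < j the intersection is x = (a_i − a_j) / (j − i). Reading off the sorted break points: {0, 3, 6, 7}.
Verification: at each break x_0, at least two indices attain the minimum of min_i(a_i + i · x_0).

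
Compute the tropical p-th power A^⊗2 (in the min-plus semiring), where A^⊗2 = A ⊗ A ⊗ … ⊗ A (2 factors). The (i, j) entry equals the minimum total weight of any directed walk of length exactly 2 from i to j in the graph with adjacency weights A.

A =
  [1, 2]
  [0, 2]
A^⊗2 =
  [2, 3]
  [1, 2]

Each entry (A^⊗2)_ij equals the minimum over all length-2 walks i = v_0 → v_1 → … → v_2 = j of Σ_t A[v_t][v_{t+1}]. For example, for (i, j) = (0, 1) we minimise over 2 possible intermediate vertex sequences; the minimum is 3, attained along the walk 0 → 0 → 1.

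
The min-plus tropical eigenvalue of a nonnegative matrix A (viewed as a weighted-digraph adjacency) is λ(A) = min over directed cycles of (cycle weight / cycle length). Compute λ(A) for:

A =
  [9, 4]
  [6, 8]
λ(A) = 5

Enumerate directed cycles and compute their means (weight / length). Sample:
  cycle 0 → 0: weight = 9, length = 1, mean = 9/1 ≈ 9.000
  cycle 1 → 1: weight = 8, length = 1, mean = 8/1 ≈ 8.000
  cycle 0 → 1 → 0: weight = 10, length = 2, mean = 10/2 ≈ 5.000
  cycle 1 → 0 → 1: weight = 10, length = 2, mean = 10/2 ≈ 5.000
Minimum mean = 5.000, attained e.g. along the cycle 0 → 1 → 0 with weight 10 and length 2. So λ(A) = 10/2 = 5.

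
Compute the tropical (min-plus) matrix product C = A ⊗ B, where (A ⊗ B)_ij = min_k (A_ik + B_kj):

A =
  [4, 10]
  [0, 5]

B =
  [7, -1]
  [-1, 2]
A ⊗ B =
  [9, 3]
  [4, -1]

Apply the min-plus product entry-by-entry:
  C[0][0] = min over k of (A[0][0] + B[0][0] = 4 + 7 = 11, A[0][1] + B[1][0] = 10 + -1 = 9) = 9 (attained at k = 1)
  C[0][1] = min over k of (A[0][0] + B[0][1] = 4 + -1 = 3, A[0][1] + B[1][1] = 10 + 2 = 12) = 3 (attained at k = 0)
  C[1][0] = min over k of (A[1][0] + B[0][0] = 0 + 7 = 7, A[1][1] + B[1][0] = 5 + -1 = 4) = 4 (attained at k = 1)
  C[1][1] = min over k of (A[1][0] + B[0][1] = 0 + -1 = -1, A[1][1] + B[1][1] = 5 + 2 = 7) = -1 (attained at k = 0)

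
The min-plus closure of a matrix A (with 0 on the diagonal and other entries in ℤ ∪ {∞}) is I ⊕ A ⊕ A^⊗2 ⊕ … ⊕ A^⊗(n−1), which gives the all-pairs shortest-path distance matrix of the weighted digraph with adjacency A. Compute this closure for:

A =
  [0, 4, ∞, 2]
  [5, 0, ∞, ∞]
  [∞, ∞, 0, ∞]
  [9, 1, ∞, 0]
Closure =
  [0, 3, ∞, 2]
  [5, 0, ∞, 7]
  [∞, ∞, 0, ∞]
  [6, 1, ∞, 0]

This is the Floyd-Warshall all-pairs shortest-path computation. For each intermediate vertex k = 0, 1, …, 3, update dist[i][j] ← min(dist[i][j], dist[i][k] + dist[k][j]). The final matrix gives, for each (i, j), the minimum total weight of any directed path from i to j (possibly empty when i = j).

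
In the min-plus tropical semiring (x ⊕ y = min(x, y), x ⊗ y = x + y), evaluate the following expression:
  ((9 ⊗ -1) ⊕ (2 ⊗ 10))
((9 ⊗ -1) ⊕ (2 ⊗ 10)) = 8

Expand innermost to outermost. Recall ⊕ takes the minimum of its arguments and ⊗ takes their sum. Working out the expression ((9 ⊗ -1) ⊕ (2 ⊗ 10)) gives 8.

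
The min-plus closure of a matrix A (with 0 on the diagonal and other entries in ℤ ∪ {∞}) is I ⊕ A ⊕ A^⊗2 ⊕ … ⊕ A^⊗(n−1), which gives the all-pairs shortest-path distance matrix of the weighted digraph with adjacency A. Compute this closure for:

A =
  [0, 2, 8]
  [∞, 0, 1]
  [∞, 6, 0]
Closure =
  [0, 2, 3]
  [∞, 0, 1]
  [∞, 6, 0]

This is the Floyd-Warshall all-pairs shortest-path computation. For each intermediate vertex k = 0, 1, …, 2, update dist[i][j] ← min(dist[i][j], dist[i][k] + dist[k][j]). The final matrix gives, for each (i, j), the minimum total weight of any directed path from i to j (possibly empty when i = j).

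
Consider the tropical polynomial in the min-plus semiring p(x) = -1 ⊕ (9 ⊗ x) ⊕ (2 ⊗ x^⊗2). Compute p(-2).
p(-2) = -2

A tropical monomial a ⊗ x^⊗i evaluates to a + i · x. Evaluating each term at x = -2:
  Term 0 contributes -1 + 0 · -2 = -1
  Term 1 contributes 9 + 1 · -2 = 7
  Term 2 contributes 2 + 2 · -2 = -2
p(-2) = ⊕ of these = min[-1, 7, -2] = -2.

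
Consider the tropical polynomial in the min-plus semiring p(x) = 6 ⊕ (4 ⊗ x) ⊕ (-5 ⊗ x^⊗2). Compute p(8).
p(8) = 6

A tropical monomial a ⊗ x^⊗i evaluates to a + i · x. Evaluating each term at x = 8:
  Term 0 contributes 6 + 0 · 8 = 6
  Term 1 contributes 4 + 1 · 8 = 12
  Term 2 contributes -5 + 2 · 8 = 11
p(8) = ⊕ of these = min[6, 12, 11] = 6.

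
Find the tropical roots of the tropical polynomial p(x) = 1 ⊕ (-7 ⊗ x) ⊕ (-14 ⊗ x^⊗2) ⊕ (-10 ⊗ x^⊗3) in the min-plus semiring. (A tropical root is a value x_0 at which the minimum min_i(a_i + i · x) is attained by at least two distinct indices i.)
Roots: {-4, 7, 8}

Each tropical root is a break point of the lower envelope of the lines y = a_i + i · x (there are 4 lines, with slopes 0, 1, ..., 3). Only the lines that attain the minimum somewhere contribute to roots; other lines are dominated. Here the surviving (envelope) indices are i = 3, i = 2, i = 1, i = 0.
Intersections between consecutive envelope lines give the roots: for adjacent envelope indices i < j the intersection is x = (a_i − a_j) / (j − i). Reading off the sorted break points: {-4, 7, 8}.
Verification: at each break x_0, at least two indices attain the minimum of min_i(a_i + i · x_0).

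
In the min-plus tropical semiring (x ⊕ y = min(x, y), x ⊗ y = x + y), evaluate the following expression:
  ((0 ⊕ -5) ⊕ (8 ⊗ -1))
((0 ⊕ -5) ⊕ (8 ⊗ -1)) = -5

Expand innermost to outermost. Recall ⊕ takes the minimum of its arguments and ⊗ takes their sum. Working out the expression ((0 ⊕ -5) ⊕ (8 ⊗ -1)) gives -5.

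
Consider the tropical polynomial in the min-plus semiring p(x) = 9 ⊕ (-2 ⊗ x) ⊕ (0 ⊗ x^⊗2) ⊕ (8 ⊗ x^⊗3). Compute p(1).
p(1) = -1

A tropical monomial a ⊗ x^⊗i evaluates to a + i · x. Evaluating each term at x = 1:
  Term 0 contributes 9 + 0 · 1 = 9
  Term 1 contributes -2 + 1 · 1 = -1
  Term 2 contributes 0 + 2 · 1 = 2
  Term 3 contributes 8 + 3 · 1 = 11
p(1) = ⊕ of these = min[9, -1, 2, 11] = -1.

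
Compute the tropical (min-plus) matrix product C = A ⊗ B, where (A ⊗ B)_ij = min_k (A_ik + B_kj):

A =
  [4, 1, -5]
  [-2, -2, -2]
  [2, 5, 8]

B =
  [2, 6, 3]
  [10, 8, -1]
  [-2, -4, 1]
A ⊗ B =
  [-7, -9, -4]
  [-4, -6, -3]
  [4, 4, 4]

Apply the min-plus product entry-by-entry:
  C[0][0] = min over k of (A[0][0] + B[0][0] = 4 + 2 = 6, A[0][1] + B[1][0] = 1 + 10 = 11, A[0][2] + B[2][0] = -5 + -2 = -7) = -7 (attained at k = 2)
  C[0][1] = min over k of (A[0][0] + B[0][1] = 4 + 6 = 10, A[0][1] + B[1][1] = 1 + 8 = 9, A[0][2] + B[2][1] = -5 + -4 = -9) = -9 (attained at k = 2)
  C[0][2] = min over k of (A[0][0] + B[0][2] = 4 + 3 = 7, A[0][1] + B[1][2] = 1 + -1 = 0, A[0][2] + B[2][2] = -5 + 1 = -4) = -4 (attained at k = 2)
  C[1][0] = min over k of (A[1][0] + B[0][0] = -2 + 2 = 0, A[1][1] + B[1][0] = -2 + 10 = 8, A[1][2] + B[2][0] = -2 + -2 = -4) = -4 (attained at k = 2)
  C[1][1] = min over k of (A[1][0] + B[0][1] = -2 + 6 = 4, A[1][1] + B[1][1] = -2 + 8 = 6, A[1][2] + B[2][1] = -2 + -4 = -6) = -6 (attained at k = 2)
  C[1][2] = min over k of (A[1][0] + B[0][2] = -2 + 3 = 1, A[1][1] + B[1][2] = -2 + -1 = -3, A[1][2] + B[2][2] = -2 + 1 = -1) = -3 (attained at k = 1)
  C[2][0] = min over k of (A[2][0] + B[0][0] = 2 + 2 = 4, A[2][1] + B[1][0] = 5 + 10 = 15, A[2][2] + B[2][0] = 8 + -2 = 6) = 4 (attained at k = 0)
  C[2][1] = min over k of (A[2][0] + B[0][1] = 2 + 6 = 8, A[2][1] + B[1][1] = 5 + 8 = 13, A[2][2] + B[2][1] = 8 + -4 = 4) = 4 (attained at k = 2)
  C[2][2] = min over k of (A[2][0] + B[0][2] = 2 + 3 = 5, A[2][1] + B[1][2] = 5 + -1 = 4, A[2][2] + B[2][2] = 8 + 1 = 9) = 4 (attained at k = 1)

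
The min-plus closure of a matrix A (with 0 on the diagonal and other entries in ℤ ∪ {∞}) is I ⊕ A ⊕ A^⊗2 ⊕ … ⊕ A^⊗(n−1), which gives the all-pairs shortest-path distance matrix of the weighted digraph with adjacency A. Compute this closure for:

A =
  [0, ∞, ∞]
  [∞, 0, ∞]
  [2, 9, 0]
Closure =
  [0, ∞, ∞]
  [∞, 0, ∞]
  [2, 9, 0]

This is the Floyd-Warshall all-pairs shortest-path computation. For each intermediate vertex k = 0, 1, …, 2, update dist[i][j] ← min(dist[i][j], dist[i][k] + dist[k][j]). The final matrix gives, for each (i, j), the minimum total weight of any directed path from i to j (possibly empty when i = j).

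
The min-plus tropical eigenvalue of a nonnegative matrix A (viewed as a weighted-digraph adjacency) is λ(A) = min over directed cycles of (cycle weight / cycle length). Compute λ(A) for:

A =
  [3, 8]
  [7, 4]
λ(A) = 3

Enumerate directed cycles and compute their means (weight / length). Sample:
  cycle 0 → 0: weight = 3, length = 1, mean = 3/1 ≈ 3.000
  cycle 1 → 1: weight = 4, length = 1, mean = 4/1 ≈ 4.000
  cycle 0 → 1 → 0: weight = 15, length = 2, mean = 15/2 ≈ 7.500
  cycle 1 → 0 → 1: weight = 15, length = 2, mean = 15/2 ≈ 7.500
Minimum mean = 3.000, attained e.g. along the cycle 0 → 0 with weight 3 and length 1. So λ(A) = 3/1 = 3.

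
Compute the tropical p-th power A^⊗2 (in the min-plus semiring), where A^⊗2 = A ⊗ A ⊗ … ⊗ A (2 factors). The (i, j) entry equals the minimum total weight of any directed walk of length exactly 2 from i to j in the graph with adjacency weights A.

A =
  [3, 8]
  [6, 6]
A^⊗2 =
  [6, 11]
  [9, 12]

Each entry (A^⊗2)_ij equals the minimum over all length-2 walks i = v_0 → v_1 → … → v_2 = j of Σ_t A[v_t][v_{t+1}]. For example, for (i, j) = (0, 1) we minimise over 2 possible intermediate vertex sequences; the minimum is 11, attained along the walk 0 → 0 → 1.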